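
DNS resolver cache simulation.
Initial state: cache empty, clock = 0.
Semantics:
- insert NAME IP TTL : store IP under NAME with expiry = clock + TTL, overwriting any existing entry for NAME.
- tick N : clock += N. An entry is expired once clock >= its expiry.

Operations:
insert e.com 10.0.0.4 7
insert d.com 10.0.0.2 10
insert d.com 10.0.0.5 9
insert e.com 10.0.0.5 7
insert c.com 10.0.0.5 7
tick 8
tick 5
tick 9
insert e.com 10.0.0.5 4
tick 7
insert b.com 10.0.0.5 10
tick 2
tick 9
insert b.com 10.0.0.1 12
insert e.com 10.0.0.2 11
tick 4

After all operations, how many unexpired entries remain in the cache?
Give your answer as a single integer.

Op 1: insert e.com -> 10.0.0.4 (expiry=0+7=7). clock=0
Op 2: insert d.com -> 10.0.0.2 (expiry=0+10=10). clock=0
Op 3: insert d.com -> 10.0.0.5 (expiry=0+9=9). clock=0
Op 4: insert e.com -> 10.0.0.5 (expiry=0+7=7). clock=0
Op 5: insert c.com -> 10.0.0.5 (expiry=0+7=7). clock=0
Op 6: tick 8 -> clock=8. purged={c.com,e.com}
Op 7: tick 5 -> clock=13. purged={d.com}
Op 8: tick 9 -> clock=22.
Op 9: insert e.com -> 10.0.0.5 (expiry=22+4=26). clock=22
Op 10: tick 7 -> clock=29. purged={e.com}
Op 11: insert b.com -> 10.0.0.5 (expiry=29+10=39). clock=29
Op 12: tick 2 -> clock=31.
Op 13: tick 9 -> clock=40. purged={b.com}
Op 14: insert b.com -> 10.0.0.1 (expiry=40+12=52). clock=40
Op 15: insert e.com -> 10.0.0.2 (expiry=40+11=51). clock=40
Op 16: tick 4 -> clock=44.
Final cache (unexpired): {b.com,e.com} -> size=2

Answer: 2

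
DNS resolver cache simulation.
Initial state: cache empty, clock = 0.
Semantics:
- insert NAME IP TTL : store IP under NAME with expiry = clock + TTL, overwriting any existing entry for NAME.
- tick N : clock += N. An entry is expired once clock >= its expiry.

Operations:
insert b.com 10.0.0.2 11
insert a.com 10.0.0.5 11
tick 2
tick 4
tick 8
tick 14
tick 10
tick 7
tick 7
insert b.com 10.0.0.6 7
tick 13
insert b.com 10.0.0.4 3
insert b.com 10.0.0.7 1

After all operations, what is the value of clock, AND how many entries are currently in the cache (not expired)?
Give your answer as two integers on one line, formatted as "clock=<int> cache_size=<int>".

Op 1: insert b.com -> 10.0.0.2 (expiry=0+11=11). clock=0
Op 2: insert a.com -> 10.0.0.5 (expiry=0+11=11). clock=0
Op 3: tick 2 -> clock=2.
Op 4: tick 4 -> clock=6.
Op 5: tick 8 -> clock=14. purged={a.com,b.com}
Op 6: tick 14 -> clock=28.
Op 7: tick 10 -> clock=38.
Op 8: tick 7 -> clock=45.
Op 9: tick 7 -> clock=52.
Op 10: insert b.com -> 10.0.0.6 (expiry=52+7=59). clock=52
Op 11: tick 13 -> clock=65. purged={b.com}
Op 12: insert b.com -> 10.0.0.4 (expiry=65+3=68). clock=65
Op 13: insert b.com -> 10.0.0.7 (expiry=65+1=66). clock=65
Final clock = 65
Final cache (unexpired): {b.com} -> size=1

Answer: clock=65 cache_size=1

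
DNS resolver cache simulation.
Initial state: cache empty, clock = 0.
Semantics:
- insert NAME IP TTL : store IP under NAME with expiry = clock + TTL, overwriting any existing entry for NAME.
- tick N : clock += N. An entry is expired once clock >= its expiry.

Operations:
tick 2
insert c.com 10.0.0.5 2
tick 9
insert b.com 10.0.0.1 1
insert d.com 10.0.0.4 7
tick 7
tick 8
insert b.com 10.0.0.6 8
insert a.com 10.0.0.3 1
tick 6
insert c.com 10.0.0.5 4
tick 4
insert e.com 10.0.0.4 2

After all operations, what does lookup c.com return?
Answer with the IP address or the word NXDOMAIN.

Answer: NXDOMAIN

Derivation:
Op 1: tick 2 -> clock=2.
Op 2: insert c.com -> 10.0.0.5 (expiry=2+2=4). clock=2
Op 3: tick 9 -> clock=11. purged={c.com}
Op 4: insert b.com -> 10.0.0.1 (expiry=11+1=12). clock=11
Op 5: insert d.com -> 10.0.0.4 (expiry=11+7=18). clock=11
Op 6: tick 7 -> clock=18. purged={b.com,d.com}
Op 7: tick 8 -> clock=26.
Op 8: insert b.com -> 10.0.0.6 (expiry=26+8=34). clock=26
Op 9: insert a.com -> 10.0.0.3 (expiry=26+1=27). clock=26
Op 10: tick 6 -> clock=32. purged={a.com}
Op 11: insert c.com -> 10.0.0.5 (expiry=32+4=36). clock=32
Op 12: tick 4 -> clock=36. purged={b.com,c.com}
Op 13: insert e.com -> 10.0.0.4 (expiry=36+2=38). clock=36
lookup c.com: not in cache (expired or never inserted)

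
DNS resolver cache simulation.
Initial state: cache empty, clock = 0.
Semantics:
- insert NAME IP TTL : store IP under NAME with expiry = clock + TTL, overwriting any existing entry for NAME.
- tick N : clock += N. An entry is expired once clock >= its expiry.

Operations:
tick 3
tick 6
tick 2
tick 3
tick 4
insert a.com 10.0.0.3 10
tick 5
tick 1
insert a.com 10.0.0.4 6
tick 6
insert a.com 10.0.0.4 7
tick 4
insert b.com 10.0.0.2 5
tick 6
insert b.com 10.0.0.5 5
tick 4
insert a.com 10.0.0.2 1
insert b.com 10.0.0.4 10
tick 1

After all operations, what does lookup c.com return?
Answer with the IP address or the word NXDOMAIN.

Answer: NXDOMAIN

Derivation:
Op 1: tick 3 -> clock=3.
Op 2: tick 6 -> clock=9.
Op 3: tick 2 -> clock=11.
Op 4: tick 3 -> clock=14.
Op 5: tick 4 -> clock=18.
Op 6: insert a.com -> 10.0.0.3 (expiry=18+10=28). clock=18
Op 7: tick 5 -> clock=23.
Op 8: tick 1 -> clock=24.
Op 9: insert a.com -> 10.0.0.4 (expiry=24+6=30). clock=24
Op 10: tick 6 -> clock=30. purged={a.com}
Op 11: insert a.com -> 10.0.0.4 (expiry=30+7=37). clock=30
Op 12: tick 4 -> clock=34.
Op 13: insert b.com -> 10.0.0.2 (expiry=34+5=39). clock=34
Op 14: tick 6 -> clock=40. purged={a.com,b.com}
Op 15: insert b.com -> 10.0.0.5 (expiry=40+5=45). clock=40
Op 16: tick 4 -> clock=44.
Op 17: insert a.com -> 10.0.0.2 (expiry=44+1=45). clock=44
Op 18: insert b.com -> 10.0.0.4 (expiry=44+10=54). clock=44
Op 19: tick 1 -> clock=45. purged={a.com}
lookup c.com: not in cache (expired or never inserted)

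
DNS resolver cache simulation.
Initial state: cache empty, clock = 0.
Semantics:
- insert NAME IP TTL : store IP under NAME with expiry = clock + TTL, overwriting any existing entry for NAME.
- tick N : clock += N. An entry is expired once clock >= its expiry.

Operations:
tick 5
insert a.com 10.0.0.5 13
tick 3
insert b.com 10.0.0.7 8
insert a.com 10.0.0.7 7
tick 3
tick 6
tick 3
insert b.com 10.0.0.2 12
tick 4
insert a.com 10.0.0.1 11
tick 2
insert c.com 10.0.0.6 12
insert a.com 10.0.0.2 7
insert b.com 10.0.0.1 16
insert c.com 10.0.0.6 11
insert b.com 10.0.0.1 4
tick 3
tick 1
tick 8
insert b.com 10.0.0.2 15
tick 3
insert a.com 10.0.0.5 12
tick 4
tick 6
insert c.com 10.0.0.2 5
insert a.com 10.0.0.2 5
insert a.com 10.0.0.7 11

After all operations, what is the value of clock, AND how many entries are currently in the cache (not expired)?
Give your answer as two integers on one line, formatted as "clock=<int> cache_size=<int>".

Answer: clock=51 cache_size=3

Derivation:
Op 1: tick 5 -> clock=5.
Op 2: insert a.com -> 10.0.0.5 (expiry=5+13=18). clock=5
Op 3: tick 3 -> clock=8.
Op 4: insert b.com -> 10.0.0.7 (expiry=8+8=16). clock=8
Op 5: insert a.com -> 10.0.0.7 (expiry=8+7=15). clock=8
Op 6: tick 3 -> clock=11.
Op 7: tick 6 -> clock=17. purged={a.com,b.com}
Op 8: tick 3 -> clock=20.
Op 9: insert b.com -> 10.0.0.2 (expiry=20+12=32). clock=20
Op 10: tick 4 -> clock=24.
Op 11: insert a.com -> 10.0.0.1 (expiry=24+11=35). clock=24
Op 12: tick 2 -> clock=26.
Op 13: insert c.com -> 10.0.0.6 (expiry=26+12=38). clock=26
Op 14: insert a.com -> 10.0.0.2 (expiry=26+7=33). clock=26
Op 15: insert b.com -> 10.0.0.1 (expiry=26+16=42). clock=26
Op 16: insert c.com -> 10.0.0.6 (expiry=26+11=37). clock=26
Op 17: insert b.com -> 10.0.0.1 (expiry=26+4=30). clock=26
Op 18: tick 3 -> clock=29.
Op 19: tick 1 -> clock=30. purged={b.com}
Op 20: tick 8 -> clock=38. purged={a.com,c.com}
Op 21: insert b.com -> 10.0.0.2 (expiry=38+15=53). clock=38
Op 22: tick 3 -> clock=41.
Op 23: insert a.com -> 10.0.0.5 (expiry=41+12=53). clock=41
Op 24: tick 4 -> clock=45.
Op 25: tick 6 -> clock=51.
Op 26: insert c.com -> 10.0.0.2 (expiry=51+5=56). clock=51
Op 27: insert a.com -> 10.0.0.2 (expiry=51+5=56). clock=51
Op 28: insert a.com -> 10.0.0.7 (expiry=51+11=62). clock=51
Final clock = 51
Final cache (unexpired): {a.com,b.com,c.com} -> size=3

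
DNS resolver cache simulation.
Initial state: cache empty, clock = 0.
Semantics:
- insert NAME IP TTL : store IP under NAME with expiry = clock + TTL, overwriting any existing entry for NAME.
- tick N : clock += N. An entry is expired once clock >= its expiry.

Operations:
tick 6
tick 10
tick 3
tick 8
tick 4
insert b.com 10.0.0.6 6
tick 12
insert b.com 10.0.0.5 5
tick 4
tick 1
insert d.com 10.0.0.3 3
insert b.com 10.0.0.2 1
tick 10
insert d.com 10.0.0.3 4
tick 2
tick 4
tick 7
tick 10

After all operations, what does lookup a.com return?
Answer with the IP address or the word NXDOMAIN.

Op 1: tick 6 -> clock=6.
Op 2: tick 10 -> clock=16.
Op 3: tick 3 -> clock=19.
Op 4: tick 8 -> clock=27.
Op 5: tick 4 -> clock=31.
Op 6: insert b.com -> 10.0.0.6 (expiry=31+6=37). clock=31
Op 7: tick 12 -> clock=43. purged={b.com}
Op 8: insert b.com -> 10.0.0.5 (expiry=43+5=48). clock=43
Op 9: tick 4 -> clock=47.
Op 10: tick 1 -> clock=48. purged={b.com}
Op 11: insert d.com -> 10.0.0.3 (expiry=48+3=51). clock=48
Op 12: insert b.com -> 10.0.0.2 (expiry=48+1=49). clock=48
Op 13: tick 10 -> clock=58. purged={b.com,d.com}
Op 14: insert d.com -> 10.0.0.3 (expiry=58+4=62). clock=58
Op 15: tick 2 -> clock=60.
Op 16: tick 4 -> clock=64. purged={d.com}
Op 17: tick 7 -> clock=71.
Op 18: tick 10 -> clock=81.
lookup a.com: not in cache (expired or never inserted)

Answer: NXDOMAIN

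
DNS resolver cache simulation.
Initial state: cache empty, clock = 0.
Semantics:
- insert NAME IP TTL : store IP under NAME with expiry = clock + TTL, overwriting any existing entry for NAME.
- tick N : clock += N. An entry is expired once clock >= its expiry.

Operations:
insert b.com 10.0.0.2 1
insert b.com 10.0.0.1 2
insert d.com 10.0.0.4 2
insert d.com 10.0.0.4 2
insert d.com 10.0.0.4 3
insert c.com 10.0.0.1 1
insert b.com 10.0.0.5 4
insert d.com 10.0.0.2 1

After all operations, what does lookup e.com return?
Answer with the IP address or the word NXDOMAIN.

Op 1: insert b.com -> 10.0.0.2 (expiry=0+1=1). clock=0
Op 2: insert b.com -> 10.0.0.1 (expiry=0+2=2). clock=0
Op 3: insert d.com -> 10.0.0.4 (expiry=0+2=2). clock=0
Op 4: insert d.com -> 10.0.0.4 (expiry=0+2=2). clock=0
Op 5: insert d.com -> 10.0.0.4 (expiry=0+3=3). clock=0
Op 6: insert c.com -> 10.0.0.1 (expiry=0+1=1). clock=0
Op 7: insert b.com -> 10.0.0.5 (expiry=0+4=4). clock=0
Op 8: insert d.com -> 10.0.0.2 (expiry=0+1=1). clock=0
lookup e.com: not in cache (expired or never inserted)

Answer: NXDOMAIN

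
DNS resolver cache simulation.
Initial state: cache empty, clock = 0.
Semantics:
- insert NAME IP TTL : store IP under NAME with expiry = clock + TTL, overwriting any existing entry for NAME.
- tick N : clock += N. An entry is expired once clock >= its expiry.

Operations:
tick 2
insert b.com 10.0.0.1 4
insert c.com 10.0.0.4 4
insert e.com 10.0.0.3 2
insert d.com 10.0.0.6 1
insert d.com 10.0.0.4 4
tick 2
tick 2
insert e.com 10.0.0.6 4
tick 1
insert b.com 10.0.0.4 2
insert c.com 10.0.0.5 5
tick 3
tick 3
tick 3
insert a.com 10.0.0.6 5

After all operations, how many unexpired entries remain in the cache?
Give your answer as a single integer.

Answer: 1

Derivation:
Op 1: tick 2 -> clock=2.
Op 2: insert b.com -> 10.0.0.1 (expiry=2+4=6). clock=2
Op 3: insert c.com -> 10.0.0.4 (expiry=2+4=6). clock=2
Op 4: insert e.com -> 10.0.0.3 (expiry=2+2=4). clock=2
Op 5: insert d.com -> 10.0.0.6 (expiry=2+1=3). clock=2
Op 6: insert d.com -> 10.0.0.4 (expiry=2+4=6). clock=2
Op 7: tick 2 -> clock=4. purged={e.com}
Op 8: tick 2 -> clock=6. purged={b.com,c.com,d.com}
Op 9: insert e.com -> 10.0.0.6 (expiry=6+4=10). clock=6
Op 10: tick 1 -> clock=7.
Op 11: insert b.com -> 10.0.0.4 (expiry=7+2=9). clock=7
Op 12: insert c.com -> 10.0.0.5 (expiry=7+5=12). clock=7
Op 13: tick 3 -> clock=10. purged={b.com,e.com}
Op 14: tick 3 -> clock=13. purged={c.com}
Op 15: tick 3 -> clock=16.
Op 16: insert a.com -> 10.0.0.6 (expiry=16+5=21). clock=16
Final cache (unexpired): {a.com} -> size=1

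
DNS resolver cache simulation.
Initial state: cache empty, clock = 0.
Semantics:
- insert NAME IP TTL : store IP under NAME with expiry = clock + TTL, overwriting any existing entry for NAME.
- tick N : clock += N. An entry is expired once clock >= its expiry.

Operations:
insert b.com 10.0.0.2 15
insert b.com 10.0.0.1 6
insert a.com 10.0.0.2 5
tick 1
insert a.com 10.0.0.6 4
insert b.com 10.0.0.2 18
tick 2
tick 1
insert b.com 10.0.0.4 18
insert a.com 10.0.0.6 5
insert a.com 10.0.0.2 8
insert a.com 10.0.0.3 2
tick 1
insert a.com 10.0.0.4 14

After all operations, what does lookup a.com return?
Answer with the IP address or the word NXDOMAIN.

Answer: 10.0.0.4

Derivation:
Op 1: insert b.com -> 10.0.0.2 (expiry=0+15=15). clock=0
Op 2: insert b.com -> 10.0.0.1 (expiry=0+6=6). clock=0
Op 3: insert a.com -> 10.0.0.2 (expiry=0+5=5). clock=0
Op 4: tick 1 -> clock=1.
Op 5: insert a.com -> 10.0.0.6 (expiry=1+4=5). clock=1
Op 6: insert b.com -> 10.0.0.2 (expiry=1+18=19). clock=1
Op 7: tick 2 -> clock=3.
Op 8: tick 1 -> clock=4.
Op 9: insert b.com -> 10.0.0.4 (expiry=4+18=22). clock=4
Op 10: insert a.com -> 10.0.0.6 (expiry=4+5=9). clock=4
Op 11: insert a.com -> 10.0.0.2 (expiry=4+8=12). clock=4
Op 12: insert a.com -> 10.0.0.3 (expiry=4+2=6). clock=4
Op 13: tick 1 -> clock=5.
Op 14: insert a.com -> 10.0.0.4 (expiry=5+14=19). clock=5
lookup a.com: present, ip=10.0.0.4 expiry=19 > clock=5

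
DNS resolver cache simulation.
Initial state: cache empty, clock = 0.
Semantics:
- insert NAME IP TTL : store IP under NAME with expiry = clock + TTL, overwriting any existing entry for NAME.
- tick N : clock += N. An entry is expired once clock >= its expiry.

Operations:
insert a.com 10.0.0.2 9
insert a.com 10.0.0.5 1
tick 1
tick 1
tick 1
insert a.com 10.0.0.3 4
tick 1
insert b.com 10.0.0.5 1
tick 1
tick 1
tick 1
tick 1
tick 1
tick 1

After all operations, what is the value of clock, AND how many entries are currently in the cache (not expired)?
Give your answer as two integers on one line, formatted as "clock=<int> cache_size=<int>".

Answer: clock=10 cache_size=0

Derivation:
Op 1: insert a.com -> 10.0.0.2 (expiry=0+9=9). clock=0
Op 2: insert a.com -> 10.0.0.5 (expiry=0+1=1). clock=0
Op 3: tick 1 -> clock=1. purged={a.com}
Op 4: tick 1 -> clock=2.
Op 5: tick 1 -> clock=3.
Op 6: insert a.com -> 10.0.0.3 (expiry=3+4=7). clock=3
Op 7: tick 1 -> clock=4.
Op 8: insert b.com -> 10.0.0.5 (expiry=4+1=5). clock=4
Op 9: tick 1 -> clock=5. purged={b.com}
Op 10: tick 1 -> clock=6.
Op 11: tick 1 -> clock=7. purged={a.com}
Op 12: tick 1 -> clock=8.
Op 13: tick 1 -> clock=9.
Op 14: tick 1 -> clock=10.
Final clock = 10
Final cache (unexpired): {} -> size=0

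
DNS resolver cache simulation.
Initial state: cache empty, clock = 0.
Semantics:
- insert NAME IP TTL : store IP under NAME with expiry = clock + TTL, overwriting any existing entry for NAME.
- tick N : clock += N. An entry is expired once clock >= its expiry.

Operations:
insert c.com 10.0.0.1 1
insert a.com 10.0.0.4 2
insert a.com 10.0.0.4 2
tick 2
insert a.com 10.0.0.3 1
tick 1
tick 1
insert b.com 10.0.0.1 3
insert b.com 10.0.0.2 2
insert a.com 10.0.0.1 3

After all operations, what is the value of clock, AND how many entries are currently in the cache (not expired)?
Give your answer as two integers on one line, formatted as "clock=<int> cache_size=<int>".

Op 1: insert c.com -> 10.0.0.1 (expiry=0+1=1). clock=0
Op 2: insert a.com -> 10.0.0.4 (expiry=0+2=2). clock=0
Op 3: insert a.com -> 10.0.0.4 (expiry=0+2=2). clock=0
Op 4: tick 2 -> clock=2. purged={a.com,c.com}
Op 5: insert a.com -> 10.0.0.3 (expiry=2+1=3). clock=2
Op 6: tick 1 -> clock=3. purged={a.com}
Op 7: tick 1 -> clock=4.
Op 8: insert b.com -> 10.0.0.1 (expiry=4+3=7). clock=4
Op 9: insert b.com -> 10.0.0.2 (expiry=4+2=6). clock=4
Op 10: insert a.com -> 10.0.0.1 (expiry=4+3=7). clock=4
Final clock = 4
Final cache (unexpired): {a.com,b.com} -> size=2

Answer: clock=4 cache_size=2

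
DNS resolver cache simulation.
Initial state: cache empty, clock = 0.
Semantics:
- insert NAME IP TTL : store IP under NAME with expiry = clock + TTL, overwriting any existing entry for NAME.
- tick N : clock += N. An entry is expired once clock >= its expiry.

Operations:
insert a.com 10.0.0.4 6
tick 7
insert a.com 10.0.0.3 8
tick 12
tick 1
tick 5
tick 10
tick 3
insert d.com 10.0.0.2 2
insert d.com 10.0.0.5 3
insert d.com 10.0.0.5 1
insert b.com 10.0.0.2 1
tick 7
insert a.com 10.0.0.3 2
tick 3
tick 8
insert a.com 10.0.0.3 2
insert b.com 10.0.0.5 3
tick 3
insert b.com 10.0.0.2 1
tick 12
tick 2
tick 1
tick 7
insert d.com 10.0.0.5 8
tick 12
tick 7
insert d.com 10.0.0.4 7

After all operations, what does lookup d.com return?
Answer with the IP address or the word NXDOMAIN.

Answer: 10.0.0.4

Derivation:
Op 1: insert a.com -> 10.0.0.4 (expiry=0+6=6). clock=0
Op 2: tick 7 -> clock=7. purged={a.com}
Op 3: insert a.com -> 10.0.0.3 (expiry=7+8=15). clock=7
Op 4: tick 12 -> clock=19. purged={a.com}
Op 5: tick 1 -> clock=20.
Op 6: tick 5 -> clock=25.
Op 7: tick 10 -> clock=35.
Op 8: tick 3 -> clock=38.
Op 9: insert d.com -> 10.0.0.2 (expiry=38+2=40). clock=38
Op 10: insert d.com -> 10.0.0.5 (expiry=38+3=41). clock=38
Op 11: insert d.com -> 10.0.0.5 (expiry=38+1=39). clock=38
Op 12: insert b.com -> 10.0.0.2 (expiry=38+1=39). clock=38
Op 13: tick 7 -> clock=45. purged={b.com,d.com}
Op 14: insert a.com -> 10.0.0.3 (expiry=45+2=47). clock=45
Op 15: tick 3 -> clock=48. purged={a.com}
Op 16: tick 8 -> clock=56.
Op 17: insert a.com -> 10.0.0.3 (expiry=56+2=58). clock=56
Op 18: insert b.com -> 10.0.0.5 (expiry=56+3=59). clock=56
Op 19: tick 3 -> clock=59. purged={a.com,b.com}
Op 20: insert b.com -> 10.0.0.2 (expiry=59+1=60). clock=59
Op 21: tick 12 -> clock=71. purged={b.com}
Op 22: tick 2 -> clock=73.
Op 23: tick 1 -> clock=74.
Op 24: tick 7 -> clock=81.
Op 25: insert d.com -> 10.0.0.5 (expiry=81+8=89). clock=81
Op 26: tick 12 -> clock=93. purged={d.com}
Op 27: tick 7 -> clock=100.
Op 28: insert d.com -> 10.0.0.4 (expiry=100+7=107). clock=100
lookup d.com: present, ip=10.0.0.4 expiry=107 > clock=100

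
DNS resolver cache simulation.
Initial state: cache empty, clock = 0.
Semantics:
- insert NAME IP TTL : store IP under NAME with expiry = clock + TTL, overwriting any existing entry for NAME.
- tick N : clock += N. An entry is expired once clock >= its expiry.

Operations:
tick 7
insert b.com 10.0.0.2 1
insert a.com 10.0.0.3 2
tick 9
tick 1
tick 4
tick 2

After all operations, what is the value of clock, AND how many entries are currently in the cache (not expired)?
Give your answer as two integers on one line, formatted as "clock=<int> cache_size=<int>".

Answer: clock=23 cache_size=0

Derivation:
Op 1: tick 7 -> clock=7.
Op 2: insert b.com -> 10.0.0.2 (expiry=7+1=8). clock=7
Op 3: insert a.com -> 10.0.0.3 (expiry=7+2=9). clock=7
Op 4: tick 9 -> clock=16. purged={a.com,b.com}
Op 5: tick 1 -> clock=17.
Op 6: tick 4 -> clock=21.
Op 7: tick 2 -> clock=23.
Final clock = 23
Final cache (unexpired): {} -> size=0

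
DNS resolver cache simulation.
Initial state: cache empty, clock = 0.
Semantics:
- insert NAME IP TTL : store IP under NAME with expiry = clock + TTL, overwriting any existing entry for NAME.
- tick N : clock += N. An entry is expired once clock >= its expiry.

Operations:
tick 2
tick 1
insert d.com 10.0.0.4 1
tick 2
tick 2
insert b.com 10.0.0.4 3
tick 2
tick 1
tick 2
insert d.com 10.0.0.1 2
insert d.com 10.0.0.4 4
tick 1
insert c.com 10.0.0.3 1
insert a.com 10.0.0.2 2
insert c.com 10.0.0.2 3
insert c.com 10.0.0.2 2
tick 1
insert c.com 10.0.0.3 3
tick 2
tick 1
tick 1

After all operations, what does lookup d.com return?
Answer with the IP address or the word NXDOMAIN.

Answer: NXDOMAIN

Derivation:
Op 1: tick 2 -> clock=2.
Op 2: tick 1 -> clock=3.
Op 3: insert d.com -> 10.0.0.4 (expiry=3+1=4). clock=3
Op 4: tick 2 -> clock=5. purged={d.com}
Op 5: tick 2 -> clock=7.
Op 6: insert b.com -> 10.0.0.4 (expiry=7+3=10). clock=7
Op 7: tick 2 -> clock=9.
Op 8: tick 1 -> clock=10. purged={b.com}
Op 9: tick 2 -> clock=12.
Op 10: insert d.com -> 10.0.0.1 (expiry=12+2=14). clock=12
Op 11: insert d.com -> 10.0.0.4 (expiry=12+4=16). clock=12
Op 12: tick 1 -> clock=13.
Op 13: insert c.com -> 10.0.0.3 (expiry=13+1=14). clock=13
Op 14: insert a.com -> 10.0.0.2 (expiry=13+2=15). clock=13
Op 15: insert c.com -> 10.0.0.2 (expiry=13+3=16). clock=13
Op 16: insert c.com -> 10.0.0.2 (expiry=13+2=15). clock=13
Op 17: tick 1 -> clock=14.
Op 18: insert c.com -> 10.0.0.3 (expiry=14+3=17). clock=14
Op 19: tick 2 -> clock=16. purged={a.com,d.com}
Op 20: tick 1 -> clock=17. purged={c.com}
Op 21: tick 1 -> clock=18.
lookup d.com: not in cache (expired or never inserted)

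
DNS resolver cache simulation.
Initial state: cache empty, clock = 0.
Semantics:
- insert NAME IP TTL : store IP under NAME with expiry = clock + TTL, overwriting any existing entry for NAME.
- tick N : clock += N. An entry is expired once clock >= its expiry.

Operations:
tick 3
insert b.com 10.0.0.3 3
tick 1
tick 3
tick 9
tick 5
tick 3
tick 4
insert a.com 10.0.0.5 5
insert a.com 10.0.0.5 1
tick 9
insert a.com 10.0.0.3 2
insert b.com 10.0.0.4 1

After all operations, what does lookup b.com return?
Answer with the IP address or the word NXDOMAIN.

Op 1: tick 3 -> clock=3.
Op 2: insert b.com -> 10.0.0.3 (expiry=3+3=6). clock=3
Op 3: tick 1 -> clock=4.
Op 4: tick 3 -> clock=7. purged={b.com}
Op 5: tick 9 -> clock=16.
Op 6: tick 5 -> clock=21.
Op 7: tick 3 -> clock=24.
Op 8: tick 4 -> clock=28.
Op 9: insert a.com -> 10.0.0.5 (expiry=28+5=33). clock=28
Op 10: insert a.com -> 10.0.0.5 (expiry=28+1=29). clock=28
Op 11: tick 9 -> clock=37. purged={a.com}
Op 12: insert a.com -> 10.0.0.3 (expiry=37+2=39). clock=37
Op 13: insert b.com -> 10.0.0.4 (expiry=37+1=38). clock=37
lookup b.com: present, ip=10.0.0.4 expiry=38 > clock=37

Answer: 10.0.0.4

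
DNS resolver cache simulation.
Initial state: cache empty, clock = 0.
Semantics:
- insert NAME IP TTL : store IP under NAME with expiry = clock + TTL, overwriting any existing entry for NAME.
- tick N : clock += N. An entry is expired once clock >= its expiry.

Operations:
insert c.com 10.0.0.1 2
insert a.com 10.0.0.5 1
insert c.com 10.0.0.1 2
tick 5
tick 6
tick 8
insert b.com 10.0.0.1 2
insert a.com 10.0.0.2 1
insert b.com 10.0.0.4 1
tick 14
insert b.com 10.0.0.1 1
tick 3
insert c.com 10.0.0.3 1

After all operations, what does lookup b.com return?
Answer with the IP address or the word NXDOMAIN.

Answer: NXDOMAIN

Derivation:
Op 1: insert c.com -> 10.0.0.1 (expiry=0+2=2). clock=0
Op 2: insert a.com -> 10.0.0.5 (expiry=0+1=1). clock=0
Op 3: insert c.com -> 10.0.0.1 (expiry=0+2=2). clock=0
Op 4: tick 5 -> clock=5. purged={a.com,c.com}
Op 5: tick 6 -> clock=11.
Op 6: tick 8 -> clock=19.
Op 7: insert b.com -> 10.0.0.1 (expiry=19+2=21). clock=19
Op 8: insert a.com -> 10.0.0.2 (expiry=19+1=20). clock=19
Op 9: insert b.com -> 10.0.0.4 (expiry=19+1=20). clock=19
Op 10: tick 14 -> clock=33. purged={a.com,b.com}
Op 11: insert b.com -> 10.0.0.1 (expiry=33+1=34). clock=33
Op 12: tick 3 -> clock=36. purged={b.com}
Op 13: insert c.com -> 10.0.0.3 (expiry=36+1=37). clock=36
lookup b.com: not in cache (expired or never inserted)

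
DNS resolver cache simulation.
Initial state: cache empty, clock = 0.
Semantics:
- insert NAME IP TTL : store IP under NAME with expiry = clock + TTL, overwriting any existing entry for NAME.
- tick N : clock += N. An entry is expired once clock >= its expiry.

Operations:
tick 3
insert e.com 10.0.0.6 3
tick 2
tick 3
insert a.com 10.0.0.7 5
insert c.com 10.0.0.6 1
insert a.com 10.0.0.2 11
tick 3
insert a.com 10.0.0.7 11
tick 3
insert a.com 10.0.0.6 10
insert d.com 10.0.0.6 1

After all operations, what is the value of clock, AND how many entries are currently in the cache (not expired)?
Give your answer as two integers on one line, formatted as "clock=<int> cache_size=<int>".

Op 1: tick 3 -> clock=3.
Op 2: insert e.com -> 10.0.0.6 (expiry=3+3=6). clock=3
Op 3: tick 2 -> clock=5.
Op 4: tick 3 -> clock=8. purged={e.com}
Op 5: insert a.com -> 10.0.0.7 (expiry=8+5=13). clock=8
Op 6: insert c.com -> 10.0.0.6 (expiry=8+1=9). clock=8
Op 7: insert a.com -> 10.0.0.2 (expiry=8+11=19). clock=8
Op 8: tick 3 -> clock=11. purged={c.com}
Op 9: insert a.com -> 10.0.0.7 (expiry=11+11=22). clock=11
Op 10: tick 3 -> clock=14.
Op 11: insert a.com -> 10.0.0.6 (expiry=14+10=24). clock=14
Op 12: insert d.com -> 10.0.0.6 (expiry=14+1=15). clock=14
Final clock = 14
Final cache (unexpired): {a.com,d.com} -> size=2

Answer: clock=14 cache_size=2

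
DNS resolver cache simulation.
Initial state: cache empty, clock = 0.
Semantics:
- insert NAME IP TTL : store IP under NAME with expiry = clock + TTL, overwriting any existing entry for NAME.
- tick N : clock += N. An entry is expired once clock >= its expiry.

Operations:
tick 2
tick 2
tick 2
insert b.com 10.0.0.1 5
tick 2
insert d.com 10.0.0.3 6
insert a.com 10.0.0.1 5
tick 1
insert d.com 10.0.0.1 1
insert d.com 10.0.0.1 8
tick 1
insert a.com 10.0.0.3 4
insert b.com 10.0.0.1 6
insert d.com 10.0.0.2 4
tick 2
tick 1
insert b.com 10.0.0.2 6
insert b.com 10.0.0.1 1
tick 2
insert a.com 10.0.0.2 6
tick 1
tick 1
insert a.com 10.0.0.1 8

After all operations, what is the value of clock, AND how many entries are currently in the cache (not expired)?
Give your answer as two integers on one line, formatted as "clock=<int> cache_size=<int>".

Op 1: tick 2 -> clock=2.
Op 2: tick 2 -> clock=4.
Op 3: tick 2 -> clock=6.
Op 4: insert b.com -> 10.0.0.1 (expiry=6+5=11). clock=6
Op 5: tick 2 -> clock=8.
Op 6: insert d.com -> 10.0.0.3 (expiry=8+6=14). clock=8
Op 7: insert a.com -> 10.0.0.1 (expiry=8+5=13). clock=8
Op 8: tick 1 -> clock=9.
Op 9: insert d.com -> 10.0.0.1 (expiry=9+1=10). clock=9
Op 10: insert d.com -> 10.0.0.1 (expiry=9+8=17). clock=9
Op 11: tick 1 -> clock=10.
Op 12: insert a.com -> 10.0.0.3 (expiry=10+4=14). clock=10
Op 13: insert b.com -> 10.0.0.1 (expiry=10+6=16). clock=10
Op 14: insert d.com -> 10.0.0.2 (expiry=10+4=14). clock=10
Op 15: tick 2 -> clock=12.
Op 16: tick 1 -> clock=13.
Op 17: insert b.com -> 10.0.0.2 (expiry=13+6=19). clock=13
Op 18: insert b.com -> 10.0.0.1 (expiry=13+1=14). clock=13
Op 19: tick 2 -> clock=15. purged={a.com,b.com,d.com}
Op 20: insert a.com -> 10.0.0.2 (expiry=15+6=21). clock=15
Op 21: tick 1 -> clock=16.
Op 22: tick 1 -> clock=17.
Op 23: insert a.com -> 10.0.0.1 (expiry=17+8=25). clock=17
Final clock = 17
Final cache (unexpired): {a.com} -> size=1

Answer: clock=17 cache_size=1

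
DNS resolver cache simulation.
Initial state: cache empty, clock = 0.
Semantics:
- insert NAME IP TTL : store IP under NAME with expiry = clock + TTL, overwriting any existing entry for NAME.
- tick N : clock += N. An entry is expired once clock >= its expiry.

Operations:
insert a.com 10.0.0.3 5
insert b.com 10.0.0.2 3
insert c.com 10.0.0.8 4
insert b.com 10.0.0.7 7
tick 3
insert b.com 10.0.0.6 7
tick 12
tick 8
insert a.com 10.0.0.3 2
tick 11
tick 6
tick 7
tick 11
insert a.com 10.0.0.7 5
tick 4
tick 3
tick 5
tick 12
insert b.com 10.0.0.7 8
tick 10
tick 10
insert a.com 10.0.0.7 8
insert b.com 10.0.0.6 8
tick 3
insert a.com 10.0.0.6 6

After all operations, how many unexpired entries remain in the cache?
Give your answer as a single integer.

Op 1: insert a.com -> 10.0.0.3 (expiry=0+5=5). clock=0
Op 2: insert b.com -> 10.0.0.2 (expiry=0+3=3). clock=0
Op 3: insert c.com -> 10.0.0.8 (expiry=0+4=4). clock=0
Op 4: insert b.com -> 10.0.0.7 (expiry=0+7=7). clock=0
Op 5: tick 3 -> clock=3.
Op 6: insert b.com -> 10.0.0.6 (expiry=3+7=10). clock=3
Op 7: tick 12 -> clock=15. purged={a.com,b.com,c.com}
Op 8: tick 8 -> clock=23.
Op 9: insert a.com -> 10.0.0.3 (expiry=23+2=25). clock=23
Op 10: tick 11 -> clock=34. purged={a.com}
Op 11: tick 6 -> clock=40.
Op 12: tick 7 -> clock=47.
Op 13: tick 11 -> clock=58.
Op 14: insert a.com -> 10.0.0.7 (expiry=58+5=63). clock=58
Op 15: tick 4 -> clock=62.
Op 16: tick 3 -> clock=65. purged={a.com}
Op 17: tick 5 -> clock=70.
Op 18: tick 12 -> clock=82.
Op 19: insert b.com -> 10.0.0.7 (expiry=82+8=90). clock=82
Op 20: tick 10 -> clock=92. purged={b.com}
Op 21: tick 10 -> clock=102.
Op 22: insert a.com -> 10.0.0.7 (expiry=102+8=110). clock=102
Op 23: insert b.com -> 10.0.0.6 (expiry=102+8=110). clock=102
Op 24: tick 3 -> clock=105.
Op 25: insert a.com -> 10.0.0.6 (expiry=105+6=111). clock=105
Final cache (unexpired): {a.com,b.com} -> size=2

Answer: 2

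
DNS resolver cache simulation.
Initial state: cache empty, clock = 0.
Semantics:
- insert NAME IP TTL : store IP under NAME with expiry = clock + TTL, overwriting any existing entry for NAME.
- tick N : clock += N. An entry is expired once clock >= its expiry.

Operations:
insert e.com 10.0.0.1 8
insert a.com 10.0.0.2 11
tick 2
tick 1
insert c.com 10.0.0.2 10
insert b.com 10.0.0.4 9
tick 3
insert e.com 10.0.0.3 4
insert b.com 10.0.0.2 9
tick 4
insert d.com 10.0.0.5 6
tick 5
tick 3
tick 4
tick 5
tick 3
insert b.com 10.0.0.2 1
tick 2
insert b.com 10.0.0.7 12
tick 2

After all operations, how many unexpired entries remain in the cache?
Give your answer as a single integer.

Answer: 1

Derivation:
Op 1: insert e.com -> 10.0.0.1 (expiry=0+8=8). clock=0
Op 2: insert a.com -> 10.0.0.2 (expiry=0+11=11). clock=0
Op 3: tick 2 -> clock=2.
Op 4: tick 1 -> clock=3.
Op 5: insert c.com -> 10.0.0.2 (expiry=3+10=13). clock=3
Op 6: insert b.com -> 10.0.0.4 (expiry=3+9=12). clock=3
Op 7: tick 3 -> clock=6.
Op 8: insert e.com -> 10.0.0.3 (expiry=6+4=10). clock=6
Op 9: insert b.com -> 10.0.0.2 (expiry=6+9=15). clock=6
Op 10: tick 4 -> clock=10. purged={e.com}
Op 11: insert d.com -> 10.0.0.5 (expiry=10+6=16). clock=10
Op 12: tick 5 -> clock=15. purged={a.com,b.com,c.com}
Op 13: tick 3 -> clock=18. purged={d.com}
Op 14: tick 4 -> clock=22.
Op 15: tick 5 -> clock=27.
Op 16: tick 3 -> clock=30.
Op 17: insert b.com -> 10.0.0.2 (expiry=30+1=31). clock=30
Op 18: tick 2 -> clock=32. purged={b.com}
Op 19: insert b.com -> 10.0.0.7 (expiry=32+12=44). clock=32
Op 20: tick 2 -> clock=34.
Final cache (unexpired): {b.com} -> size=1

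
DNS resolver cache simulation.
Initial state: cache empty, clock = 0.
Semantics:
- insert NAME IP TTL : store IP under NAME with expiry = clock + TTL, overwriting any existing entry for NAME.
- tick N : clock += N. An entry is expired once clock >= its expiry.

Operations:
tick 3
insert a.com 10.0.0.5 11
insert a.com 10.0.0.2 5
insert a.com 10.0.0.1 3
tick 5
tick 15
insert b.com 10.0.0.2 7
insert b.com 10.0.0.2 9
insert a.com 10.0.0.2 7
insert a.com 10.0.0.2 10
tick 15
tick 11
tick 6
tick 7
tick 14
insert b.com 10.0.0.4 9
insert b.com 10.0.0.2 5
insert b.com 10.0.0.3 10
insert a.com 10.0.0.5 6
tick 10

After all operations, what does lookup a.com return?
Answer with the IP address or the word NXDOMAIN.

Answer: NXDOMAIN

Derivation:
Op 1: tick 3 -> clock=3.
Op 2: insert a.com -> 10.0.0.5 (expiry=3+11=14). clock=3
Op 3: insert a.com -> 10.0.0.2 (expiry=3+5=8). clock=3
Op 4: insert a.com -> 10.0.0.1 (expiry=3+3=6). clock=3
Op 5: tick 5 -> clock=8. purged={a.com}
Op 6: tick 15 -> clock=23.
Op 7: insert b.com -> 10.0.0.2 (expiry=23+7=30). clock=23
Op 8: insert b.com -> 10.0.0.2 (expiry=23+9=32). clock=23
Op 9: insert a.com -> 10.0.0.2 (expiry=23+7=30). clock=23
Op 10: insert a.com -> 10.0.0.2 (expiry=23+10=33). clock=23
Op 11: tick 15 -> clock=38. purged={a.com,b.com}
Op 12: tick 11 -> clock=49.
Op 13: tick 6 -> clock=55.
Op 14: tick 7 -> clock=62.
Op 15: tick 14 -> clock=76.
Op 16: insert b.com -> 10.0.0.4 (expiry=76+9=85). clock=76
Op 17: insert b.com -> 10.0.0.2 (expiry=76+5=81). clock=76
Op 18: insert b.com -> 10.0.0.3 (expiry=76+10=86). clock=76
Op 19: insert a.com -> 10.0.0.5 (expiry=76+6=82). clock=76
Op 20: tick 10 -> clock=86. purged={a.com,b.com}
lookup a.com: not in cache (expired or never inserted)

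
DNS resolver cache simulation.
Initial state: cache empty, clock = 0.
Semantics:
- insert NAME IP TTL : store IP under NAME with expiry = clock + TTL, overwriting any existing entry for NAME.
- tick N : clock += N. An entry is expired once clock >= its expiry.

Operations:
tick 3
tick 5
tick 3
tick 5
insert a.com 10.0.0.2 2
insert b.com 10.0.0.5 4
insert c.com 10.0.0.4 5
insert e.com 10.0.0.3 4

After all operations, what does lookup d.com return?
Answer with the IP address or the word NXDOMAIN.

Answer: NXDOMAIN

Derivation:
Op 1: tick 3 -> clock=3.
Op 2: tick 5 -> clock=8.
Op 3: tick 3 -> clock=11.
Op 4: tick 5 -> clock=16.
Op 5: insert a.com -> 10.0.0.2 (expiry=16+2=18). clock=16
Op 6: insert b.com -> 10.0.0.5 (expiry=16+4=20). clock=16
Op 7: insert c.com -> 10.0.0.4 (expiry=16+5=21). clock=16
Op 8: insert e.com -> 10.0.0.3 (expiry=16+4=20). clock=16
lookup d.com: not in cache (expired or never inserted)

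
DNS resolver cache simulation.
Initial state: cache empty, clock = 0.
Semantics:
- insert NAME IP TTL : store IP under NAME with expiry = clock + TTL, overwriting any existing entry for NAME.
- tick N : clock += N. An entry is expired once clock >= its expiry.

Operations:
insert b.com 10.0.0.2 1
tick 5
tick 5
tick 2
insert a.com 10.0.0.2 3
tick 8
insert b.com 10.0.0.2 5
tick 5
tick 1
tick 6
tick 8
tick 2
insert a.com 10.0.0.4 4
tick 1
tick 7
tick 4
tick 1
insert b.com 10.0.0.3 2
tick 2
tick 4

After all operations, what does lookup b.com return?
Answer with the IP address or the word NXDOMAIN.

Answer: NXDOMAIN

Derivation:
Op 1: insert b.com -> 10.0.0.2 (expiry=0+1=1). clock=0
Op 2: tick 5 -> clock=5. purged={b.com}
Op 3: tick 5 -> clock=10.
Op 4: tick 2 -> clock=12.
Op 5: insert a.com -> 10.0.0.2 (expiry=12+3=15). clock=12
Op 6: tick 8 -> clock=20. purged={a.com}
Op 7: insert b.com -> 10.0.0.2 (expiry=20+5=25). clock=20
Op 8: tick 5 -> clock=25. purged={b.com}
Op 9: tick 1 -> clock=26.
Op 10: tick 6 -> clock=32.
Op 11: tick 8 -> clock=40.
Op 12: tick 2 -> clock=42.
Op 13: insert a.com -> 10.0.0.4 (expiry=42+4=46). clock=42
Op 14: tick 1 -> clock=43.
Op 15: tick 7 -> clock=50. purged={a.com}
Op 16: tick 4 -> clock=54.
Op 17: tick 1 -> clock=55.
Op 18: insert b.com -> 10.0.0.3 (expiry=55+2=57). clock=55
Op 19: tick 2 -> clock=57. purged={b.com}
Op 20: tick 4 -> clock=61.
lookup b.com: not in cache (expired or never inserted)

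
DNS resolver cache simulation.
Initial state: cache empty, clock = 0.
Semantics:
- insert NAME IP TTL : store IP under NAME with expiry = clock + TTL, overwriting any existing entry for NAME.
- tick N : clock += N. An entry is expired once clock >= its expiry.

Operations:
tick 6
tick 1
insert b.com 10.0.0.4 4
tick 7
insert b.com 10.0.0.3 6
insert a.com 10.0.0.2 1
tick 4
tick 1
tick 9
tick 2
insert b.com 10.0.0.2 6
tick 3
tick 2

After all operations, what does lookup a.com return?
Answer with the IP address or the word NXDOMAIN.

Op 1: tick 6 -> clock=6.
Op 2: tick 1 -> clock=7.
Op 3: insert b.com -> 10.0.0.4 (expiry=7+4=11). clock=7
Op 4: tick 7 -> clock=14. purged={b.com}
Op 5: insert b.com -> 10.0.0.3 (expiry=14+6=20). clock=14
Op 6: insert a.com -> 10.0.0.2 (expiry=14+1=15). clock=14
Op 7: tick 4 -> clock=18. purged={a.com}
Op 8: tick 1 -> clock=19.
Op 9: tick 9 -> clock=28. purged={b.com}
Op 10: tick 2 -> clock=30.
Op 11: insert b.com -> 10.0.0.2 (expiry=30+6=36). clock=30
Op 12: tick 3 -> clock=33.
Op 13: tick 2 -> clock=35.
lookup a.com: not in cache (expired or never inserted)

Answer: NXDOMAIN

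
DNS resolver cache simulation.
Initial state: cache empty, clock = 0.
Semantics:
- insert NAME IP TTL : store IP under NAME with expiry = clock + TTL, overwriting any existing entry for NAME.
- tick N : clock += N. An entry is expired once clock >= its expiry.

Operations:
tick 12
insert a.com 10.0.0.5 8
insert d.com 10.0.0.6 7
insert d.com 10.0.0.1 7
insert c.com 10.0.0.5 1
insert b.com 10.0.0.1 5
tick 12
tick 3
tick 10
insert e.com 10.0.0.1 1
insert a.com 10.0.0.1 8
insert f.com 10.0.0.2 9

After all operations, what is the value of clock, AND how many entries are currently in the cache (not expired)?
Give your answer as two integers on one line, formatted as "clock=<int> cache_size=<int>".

Answer: clock=37 cache_size=3

Derivation:
Op 1: tick 12 -> clock=12.
Op 2: insert a.com -> 10.0.0.5 (expiry=12+8=20). clock=12
Op 3: insert d.com -> 10.0.0.6 (expiry=12+7=19). clock=12
Op 4: insert d.com -> 10.0.0.1 (expiry=12+7=19). clock=12
Op 5: insert c.com -> 10.0.0.5 (expiry=12+1=13). clock=12
Op 6: insert b.com -> 10.0.0.1 (expiry=12+5=17). clock=12
Op 7: tick 12 -> clock=24. purged={a.com,b.com,c.com,d.com}
Op 8: tick 3 -> clock=27.
Op 9: tick 10 -> clock=37.
Op 10: insert e.com -> 10.0.0.1 (expiry=37+1=38). clock=37
Op 11: insert a.com -> 10.0.0.1 (expiry=37+8=45). clock=37
Op 12: insert f.com -> 10.0.0.2 (expiry=37+9=46). clock=37
Final clock = 37
Final cache (unexpired): {a.com,e.com,f.com} -> size=3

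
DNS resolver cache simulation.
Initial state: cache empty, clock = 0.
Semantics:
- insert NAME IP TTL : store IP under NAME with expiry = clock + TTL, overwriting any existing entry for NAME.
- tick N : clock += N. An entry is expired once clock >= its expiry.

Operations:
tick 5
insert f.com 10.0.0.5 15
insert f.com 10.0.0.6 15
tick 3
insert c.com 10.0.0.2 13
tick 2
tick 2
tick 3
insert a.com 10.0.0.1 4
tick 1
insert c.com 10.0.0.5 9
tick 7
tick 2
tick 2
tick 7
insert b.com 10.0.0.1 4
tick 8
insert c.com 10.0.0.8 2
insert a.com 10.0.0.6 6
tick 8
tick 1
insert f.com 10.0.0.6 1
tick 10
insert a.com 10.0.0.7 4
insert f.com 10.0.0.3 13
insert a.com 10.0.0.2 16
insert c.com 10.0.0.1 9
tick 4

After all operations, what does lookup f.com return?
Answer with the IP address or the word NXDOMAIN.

Answer: 10.0.0.3

Derivation:
Op 1: tick 5 -> clock=5.
Op 2: insert f.com -> 10.0.0.5 (expiry=5+15=20). clock=5
Op 3: insert f.com -> 10.0.0.6 (expiry=5+15=20). clock=5
Op 4: tick 3 -> clock=8.
Op 5: insert c.com -> 10.0.0.2 (expiry=8+13=21). clock=8
Op 6: tick 2 -> clock=10.
Op 7: tick 2 -> clock=12.
Op 8: tick 3 -> clock=15.
Op 9: insert a.com -> 10.0.0.1 (expiry=15+4=19). clock=15
Op 10: tick 1 -> clock=16.
Op 11: insert c.com -> 10.0.0.5 (expiry=16+9=25). clock=16
Op 12: tick 7 -> clock=23. purged={a.com,f.com}
Op 13: tick 2 -> clock=25. purged={c.com}
Op 14: tick 2 -> clock=27.
Op 15: tick 7 -> clock=34.
Op 16: insert b.com -> 10.0.0.1 (expiry=34+4=38). clock=34
Op 17: tick 8 -> clock=42. purged={b.com}
Op 18: insert c.com -> 10.0.0.8 (expiry=42+2=44). clock=42
Op 19: insert a.com -> 10.0.0.6 (expiry=42+6=48). clock=42
Op 20: tick 8 -> clock=50. purged={a.com,c.com}
Op 21: tick 1 -> clock=51.
Op 22: insert f.com -> 10.0.0.6 (expiry=51+1=52). clock=51
Op 23: tick 10 -> clock=61. purged={f.com}
Op 24: insert a.com -> 10.0.0.7 (expiry=61+4=65). clock=61
Op 25: insert f.com -> 10.0.0.3 (expiry=61+13=74). clock=61
Op 26: insert a.com -> 10.0.0.2 (expiry=61+16=77). clock=61
Op 27: insert c.com -> 10.0.0.1 (expiry=61+9=70). clock=61
Op 28: tick 4 -> clock=65.
lookup f.com: present, ip=10.0.0.3 expiry=74 > clock=65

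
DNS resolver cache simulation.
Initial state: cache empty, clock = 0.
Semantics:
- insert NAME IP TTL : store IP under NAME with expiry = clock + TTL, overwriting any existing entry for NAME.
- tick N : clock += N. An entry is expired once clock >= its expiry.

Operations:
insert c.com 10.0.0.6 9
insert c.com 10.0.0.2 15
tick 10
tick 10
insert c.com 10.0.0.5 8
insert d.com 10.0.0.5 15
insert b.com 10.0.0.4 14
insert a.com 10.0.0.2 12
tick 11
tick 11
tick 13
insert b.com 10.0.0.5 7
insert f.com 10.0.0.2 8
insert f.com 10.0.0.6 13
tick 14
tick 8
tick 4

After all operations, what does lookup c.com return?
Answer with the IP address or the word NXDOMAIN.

Answer: NXDOMAIN

Derivation:
Op 1: insert c.com -> 10.0.0.6 (expiry=0+9=9). clock=0
Op 2: insert c.com -> 10.0.0.2 (expiry=0+15=15). clock=0
Op 3: tick 10 -> clock=10.
Op 4: tick 10 -> clock=20. purged={c.com}
Op 5: insert c.com -> 10.0.0.5 (expiry=20+8=28). clock=20
Op 6: insert d.com -> 10.0.0.5 (expiry=20+15=35). clock=20
Op 7: insert b.com -> 10.0.0.4 (expiry=20+14=34). clock=20
Op 8: insert a.com -> 10.0.0.2 (expiry=20+12=32). clock=20
Op 9: tick 11 -> clock=31. purged={c.com}
Op 10: tick 11 -> clock=42. purged={a.com,b.com,d.com}
Op 11: tick 13 -> clock=55.
Op 12: insert b.com -> 10.0.0.5 (expiry=55+7=62). clock=55
Op 13: insert f.com -> 10.0.0.2 (expiry=55+8=63). clock=55
Op 14: insert f.com -> 10.0.0.6 (expiry=55+13=68). clock=55
Op 15: tick 14 -> clock=69. purged={b.com,f.com}
Op 16: tick 8 -> clock=77.
Op 17: tick 4 -> clock=81.
lookup c.com: not in cache (expired or never inserted)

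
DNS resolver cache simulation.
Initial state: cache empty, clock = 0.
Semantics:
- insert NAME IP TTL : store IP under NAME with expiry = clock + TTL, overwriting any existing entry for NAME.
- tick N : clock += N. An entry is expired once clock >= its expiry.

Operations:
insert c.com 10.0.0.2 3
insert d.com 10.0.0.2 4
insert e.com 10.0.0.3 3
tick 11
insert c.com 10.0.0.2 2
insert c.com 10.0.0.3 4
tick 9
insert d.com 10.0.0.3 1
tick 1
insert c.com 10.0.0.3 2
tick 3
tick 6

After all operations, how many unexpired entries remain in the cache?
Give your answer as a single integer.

Answer: 0

Derivation:
Op 1: insert c.com -> 10.0.0.2 (expiry=0+3=3). clock=0
Op 2: insert d.com -> 10.0.0.2 (expiry=0+4=4). clock=0
Op 3: insert e.com -> 10.0.0.3 (expiry=0+3=3). clock=0
Op 4: tick 11 -> clock=11. purged={c.com,d.com,e.com}
Op 5: insert c.com -> 10.0.0.2 (expiry=11+2=13). clock=11
Op 6: insert c.com -> 10.0.0.3 (expiry=11+4=15). clock=11
Op 7: tick 9 -> clock=20. purged={c.com}
Op 8: insert d.com -> 10.0.0.3 (expiry=20+1=21). clock=20
Op 9: tick 1 -> clock=21. purged={d.com}
Op 10: insert c.com -> 10.0.0.3 (expiry=21+2=23). clock=21
Op 11: tick 3 -> clock=24. purged={c.com}
Op 12: tick 6 -> clock=30.
Final cache (unexpired): {} -> size=0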